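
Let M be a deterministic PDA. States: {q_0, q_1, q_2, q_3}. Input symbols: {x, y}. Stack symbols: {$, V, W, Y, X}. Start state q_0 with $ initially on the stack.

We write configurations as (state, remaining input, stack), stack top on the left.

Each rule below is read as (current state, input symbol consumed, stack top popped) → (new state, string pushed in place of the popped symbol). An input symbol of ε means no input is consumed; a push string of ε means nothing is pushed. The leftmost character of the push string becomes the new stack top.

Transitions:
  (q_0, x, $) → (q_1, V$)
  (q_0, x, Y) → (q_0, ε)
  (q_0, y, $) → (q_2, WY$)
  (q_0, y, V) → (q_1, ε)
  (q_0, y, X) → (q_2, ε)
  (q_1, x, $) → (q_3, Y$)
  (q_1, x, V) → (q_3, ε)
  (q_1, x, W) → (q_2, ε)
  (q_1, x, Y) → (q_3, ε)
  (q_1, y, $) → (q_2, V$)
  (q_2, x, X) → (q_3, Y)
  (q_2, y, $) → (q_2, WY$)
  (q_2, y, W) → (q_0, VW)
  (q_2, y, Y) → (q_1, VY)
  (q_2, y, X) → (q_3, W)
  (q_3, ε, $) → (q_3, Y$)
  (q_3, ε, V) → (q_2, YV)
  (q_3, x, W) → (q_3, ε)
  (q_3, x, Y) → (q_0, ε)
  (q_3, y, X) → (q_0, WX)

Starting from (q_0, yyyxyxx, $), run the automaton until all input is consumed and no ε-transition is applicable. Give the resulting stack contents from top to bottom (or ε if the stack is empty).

(q_0, yyyxyxx, $) ⊢ (q_2, yyxyxx, WY$) ⊢ (q_0, yxyxx, VWY$) ⊢ (q_1, xyxx, WY$) ⊢ (q_2, yxx, Y$) ⊢ (q_1, xx, VY$) ⊢ (q_3, x, Y$) ⊢ (q_0, ε, $)
All input consumed in state q_0 with stack $.

$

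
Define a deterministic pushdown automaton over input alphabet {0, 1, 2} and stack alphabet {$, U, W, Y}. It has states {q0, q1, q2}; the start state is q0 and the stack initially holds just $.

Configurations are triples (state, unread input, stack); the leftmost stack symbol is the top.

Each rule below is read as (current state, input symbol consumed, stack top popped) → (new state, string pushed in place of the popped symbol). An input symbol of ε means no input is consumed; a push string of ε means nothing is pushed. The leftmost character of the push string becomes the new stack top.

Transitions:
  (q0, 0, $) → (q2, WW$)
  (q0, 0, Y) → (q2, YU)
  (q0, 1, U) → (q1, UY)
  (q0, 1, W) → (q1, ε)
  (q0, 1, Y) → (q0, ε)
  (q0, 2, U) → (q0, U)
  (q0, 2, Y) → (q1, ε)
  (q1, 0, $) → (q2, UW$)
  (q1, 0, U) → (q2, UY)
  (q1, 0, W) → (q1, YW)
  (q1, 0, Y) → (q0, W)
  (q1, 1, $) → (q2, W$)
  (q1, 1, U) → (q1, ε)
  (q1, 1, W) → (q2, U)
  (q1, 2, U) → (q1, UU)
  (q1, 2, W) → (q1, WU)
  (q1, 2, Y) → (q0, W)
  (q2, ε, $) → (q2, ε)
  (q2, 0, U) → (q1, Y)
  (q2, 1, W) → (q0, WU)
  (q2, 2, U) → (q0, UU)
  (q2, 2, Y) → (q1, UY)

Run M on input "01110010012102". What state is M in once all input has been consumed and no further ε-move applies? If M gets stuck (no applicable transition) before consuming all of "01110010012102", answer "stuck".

q0

(q0, 01110010012102, $)
  read 0, top $: go to q2, push WW$ → (q2, 1110010012102, WW$)
  read 1, top W: go to q0, push WU → (q0, 110010012102, WUW$)
  read 1, top W: go to q1, push ε → (q1, 10010012102, UW$)
  read 1, top U: go to q1, push ε → (q1, 0010012102, W$)
  read 0, top W: go to q1, push YW → (q1, 010012102, YW$)
  read 0, top Y: go to q0, push W → (q0, 10012102, WW$)
  read 1, top W: go to q1, push ε → (q1, 0012102, W$)
  read 0, top W: go to q1, push YW → (q1, 012102, YW$)
  read 0, top Y: go to q0, push W → (q0, 12102, WW$)
  read 1, top W: go to q1, push ε → (q1, 2102, W$)
  read 2, top W: go to q1, push WU → (q1, 102, WU$)
  read 1, top W: go to q2, push U → (q2, 02, UU$)
  read 0, top U: go to q1, push Y → (q1, 2, YU$)
  read 2, top Y: go to q0, push W → (q0, ε, WU$)
All input consumed; M is in state q0.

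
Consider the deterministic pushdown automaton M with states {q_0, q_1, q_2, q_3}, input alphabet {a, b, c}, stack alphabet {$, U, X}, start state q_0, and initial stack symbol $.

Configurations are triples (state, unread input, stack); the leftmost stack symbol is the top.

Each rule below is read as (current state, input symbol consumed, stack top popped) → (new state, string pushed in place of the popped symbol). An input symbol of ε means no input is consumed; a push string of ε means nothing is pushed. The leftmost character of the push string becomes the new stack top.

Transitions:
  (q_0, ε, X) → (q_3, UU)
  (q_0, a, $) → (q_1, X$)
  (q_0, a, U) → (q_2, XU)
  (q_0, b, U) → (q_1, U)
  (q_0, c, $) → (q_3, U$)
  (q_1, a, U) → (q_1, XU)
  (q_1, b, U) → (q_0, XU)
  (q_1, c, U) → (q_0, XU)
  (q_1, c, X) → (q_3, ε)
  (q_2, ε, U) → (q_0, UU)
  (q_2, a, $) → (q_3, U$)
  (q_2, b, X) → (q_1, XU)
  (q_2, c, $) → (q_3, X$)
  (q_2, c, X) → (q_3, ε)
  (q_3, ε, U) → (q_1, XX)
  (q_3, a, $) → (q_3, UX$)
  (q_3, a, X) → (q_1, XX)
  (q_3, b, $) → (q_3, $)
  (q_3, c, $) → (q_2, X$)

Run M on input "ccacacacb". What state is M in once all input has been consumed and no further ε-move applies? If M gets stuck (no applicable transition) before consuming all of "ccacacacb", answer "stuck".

(q_0, ccacacacb, $)
  read c, top $: go to q_3, push U$ → (q_3, cacacacb, U$)
  ε-move, top U: go to q_1, push XX → (q_1, cacacacb, XX$)
  read c, top X: go to q_3, push ε → (q_3, acacacb, X$)
  read a, top X: go to q_1, push XX → (q_1, cacacb, XX$)
  read c, top X: go to q_3, push ε → (q_3, acacb, X$)
  read a, top X: go to q_1, push XX → (q_1, cacb, XX$)
  read c, top X: go to q_3, push ε → (q_3, acb, X$)
  read a, top X: go to q_1, push XX → (q_1, cb, XX$)
  read c, top X: go to q_3, push ε → (q_3, b, X$)
No transition for (q_3, b, top X); M blocks with input b remaining.

stuck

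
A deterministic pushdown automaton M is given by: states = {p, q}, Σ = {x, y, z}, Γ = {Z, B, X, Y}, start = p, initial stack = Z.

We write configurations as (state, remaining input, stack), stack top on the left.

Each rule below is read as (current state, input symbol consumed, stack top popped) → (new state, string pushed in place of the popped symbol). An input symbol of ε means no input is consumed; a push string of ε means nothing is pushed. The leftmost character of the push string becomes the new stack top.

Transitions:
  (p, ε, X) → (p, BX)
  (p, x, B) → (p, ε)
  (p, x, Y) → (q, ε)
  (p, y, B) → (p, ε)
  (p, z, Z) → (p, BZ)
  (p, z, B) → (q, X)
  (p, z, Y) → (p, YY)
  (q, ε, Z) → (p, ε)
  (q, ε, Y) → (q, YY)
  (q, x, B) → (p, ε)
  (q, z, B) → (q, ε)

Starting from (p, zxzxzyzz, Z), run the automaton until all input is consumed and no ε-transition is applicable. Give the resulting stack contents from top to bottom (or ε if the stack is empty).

XZ

(p, zxzxzyzz, Z)
  read z, top Z: go to p, push BZ → (p, xzxzyzz, BZ)
  read x, top B: go to p, push ε → (p, zxzyzz, Z)
  read z, top Z: go to p, push BZ → (p, xzyzz, BZ)
  read x, top B: go to p, push ε → (p, zyzz, Z)
  read z, top Z: go to p, push BZ → (p, yzz, BZ)
  read y, top B: go to p, push ε → (p, zz, Z)
  read z, top Z: go to p, push BZ → (p, z, BZ)
  read z, top B: go to q, push X → (q, ε, XZ)
All input consumed in state q with stack XZ.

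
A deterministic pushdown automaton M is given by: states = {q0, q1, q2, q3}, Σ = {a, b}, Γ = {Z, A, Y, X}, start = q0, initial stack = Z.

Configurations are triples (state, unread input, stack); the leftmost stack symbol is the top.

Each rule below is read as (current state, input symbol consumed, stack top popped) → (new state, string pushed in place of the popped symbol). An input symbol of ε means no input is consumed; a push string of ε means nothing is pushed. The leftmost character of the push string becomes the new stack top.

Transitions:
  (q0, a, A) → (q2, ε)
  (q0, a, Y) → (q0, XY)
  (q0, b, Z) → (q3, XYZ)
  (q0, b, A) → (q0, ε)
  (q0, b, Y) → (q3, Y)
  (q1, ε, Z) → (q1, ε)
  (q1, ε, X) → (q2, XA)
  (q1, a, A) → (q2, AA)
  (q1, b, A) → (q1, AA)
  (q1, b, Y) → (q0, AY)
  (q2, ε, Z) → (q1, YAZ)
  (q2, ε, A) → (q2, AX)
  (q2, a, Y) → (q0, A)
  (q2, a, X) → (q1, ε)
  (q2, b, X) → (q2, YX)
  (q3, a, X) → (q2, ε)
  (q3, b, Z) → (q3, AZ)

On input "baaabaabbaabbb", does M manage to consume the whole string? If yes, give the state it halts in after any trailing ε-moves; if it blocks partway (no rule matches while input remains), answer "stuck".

(q0, baaabaabbaabbb, Z) ⊢ (q3, aaabaabbaabbb, XYZ) ⊢ (q2, aabaabbaabbb, YZ) ⊢ (q0, abaabbaabbb, AZ) ⊢ (q2, baabbaabbb, Z) ⊢ (q1, baabbaabbb, YAZ) ⊢ (q0, aabbaabbb, AYAZ) ⊢ (q2, abbaabbb, YAZ) ⊢ (q0, bbaabbb, AAZ) ⊢ (q0, baabbb, AZ) ⊢ (q0, aabbb, Z)
No transition for (q0, a, top Z); M blocks with input aabbb remaining.

stuck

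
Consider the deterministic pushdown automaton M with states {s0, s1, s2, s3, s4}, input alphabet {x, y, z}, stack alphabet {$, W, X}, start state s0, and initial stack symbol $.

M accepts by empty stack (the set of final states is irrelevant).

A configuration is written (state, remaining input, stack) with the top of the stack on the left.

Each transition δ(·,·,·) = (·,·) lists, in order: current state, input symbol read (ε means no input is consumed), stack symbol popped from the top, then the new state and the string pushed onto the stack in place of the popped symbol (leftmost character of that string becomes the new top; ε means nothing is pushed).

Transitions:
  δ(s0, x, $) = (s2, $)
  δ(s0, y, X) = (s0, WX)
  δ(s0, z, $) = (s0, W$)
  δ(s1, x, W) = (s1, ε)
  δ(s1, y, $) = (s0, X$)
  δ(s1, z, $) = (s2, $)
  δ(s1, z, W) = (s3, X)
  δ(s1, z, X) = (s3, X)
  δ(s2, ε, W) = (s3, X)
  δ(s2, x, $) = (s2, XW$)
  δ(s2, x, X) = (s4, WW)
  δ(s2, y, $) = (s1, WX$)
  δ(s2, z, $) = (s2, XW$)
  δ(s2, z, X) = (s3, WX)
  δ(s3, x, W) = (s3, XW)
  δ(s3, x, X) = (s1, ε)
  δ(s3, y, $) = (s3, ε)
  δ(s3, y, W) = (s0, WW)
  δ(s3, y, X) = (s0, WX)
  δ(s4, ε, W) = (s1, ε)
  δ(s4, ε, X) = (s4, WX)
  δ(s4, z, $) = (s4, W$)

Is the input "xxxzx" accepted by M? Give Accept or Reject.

(s0, xxxzx, $) ⊢ (s2, xxzx, $) ⊢ (s2, xzx, XW$) ⊢ (s4, zx, WWW$) ⊢ (s1, zx, WW$) ⊢ (s3, x, XW$) ⊢ (s1, ε, W$)
All input consumed; stack is W$, not empty, and no further ε-move applies.

Reject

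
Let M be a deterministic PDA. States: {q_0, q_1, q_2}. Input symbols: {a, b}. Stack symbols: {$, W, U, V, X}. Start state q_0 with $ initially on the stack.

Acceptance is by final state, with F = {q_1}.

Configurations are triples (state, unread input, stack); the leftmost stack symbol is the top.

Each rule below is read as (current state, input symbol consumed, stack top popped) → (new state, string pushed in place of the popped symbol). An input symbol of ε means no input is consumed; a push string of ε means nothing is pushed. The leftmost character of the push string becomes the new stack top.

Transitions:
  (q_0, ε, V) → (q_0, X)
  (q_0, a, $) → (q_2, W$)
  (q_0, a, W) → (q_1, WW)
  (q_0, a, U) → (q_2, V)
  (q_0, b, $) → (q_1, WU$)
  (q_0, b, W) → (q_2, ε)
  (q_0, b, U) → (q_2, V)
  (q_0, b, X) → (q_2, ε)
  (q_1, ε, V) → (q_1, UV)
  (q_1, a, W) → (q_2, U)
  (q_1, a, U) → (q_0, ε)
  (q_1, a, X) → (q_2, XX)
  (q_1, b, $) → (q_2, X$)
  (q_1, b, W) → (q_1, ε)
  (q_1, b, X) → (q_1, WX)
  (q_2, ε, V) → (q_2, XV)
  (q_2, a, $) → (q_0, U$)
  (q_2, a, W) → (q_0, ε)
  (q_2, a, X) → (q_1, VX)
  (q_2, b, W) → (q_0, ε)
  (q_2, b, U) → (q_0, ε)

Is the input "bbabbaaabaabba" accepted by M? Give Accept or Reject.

Reject

(q_0, bbabbaaabaabba, $)
  read b, top $: go to q_1, push WU$ → (q_1, babbaaabaabba, WU$)
  read b, top W: go to q_1, push ε → (q_1, abbaaabaabba, U$)
  read a, top U: go to q_0, push ε → (q_0, bbaaabaabba, $)
  read b, top $: go to q_1, push WU$ → (q_1, baaabaabba, WU$)
  read b, top W: go to q_1, push ε → (q_1, aaabaabba, U$)
  read a, top U: go to q_0, push ε → (q_0, aabaabba, $)
  read a, top $: go to q_2, push W$ → (q_2, abaabba, W$)
  read a, top W: go to q_0, push ε → (q_0, baabba, $)
  read b, top $: go to q_1, push WU$ → (q_1, aabba, WU$)
  read a, top W: go to q_2, push U → (q_2, abba, UU$)
No transition applies at (q_2, abba, UU$); input not fully consumed.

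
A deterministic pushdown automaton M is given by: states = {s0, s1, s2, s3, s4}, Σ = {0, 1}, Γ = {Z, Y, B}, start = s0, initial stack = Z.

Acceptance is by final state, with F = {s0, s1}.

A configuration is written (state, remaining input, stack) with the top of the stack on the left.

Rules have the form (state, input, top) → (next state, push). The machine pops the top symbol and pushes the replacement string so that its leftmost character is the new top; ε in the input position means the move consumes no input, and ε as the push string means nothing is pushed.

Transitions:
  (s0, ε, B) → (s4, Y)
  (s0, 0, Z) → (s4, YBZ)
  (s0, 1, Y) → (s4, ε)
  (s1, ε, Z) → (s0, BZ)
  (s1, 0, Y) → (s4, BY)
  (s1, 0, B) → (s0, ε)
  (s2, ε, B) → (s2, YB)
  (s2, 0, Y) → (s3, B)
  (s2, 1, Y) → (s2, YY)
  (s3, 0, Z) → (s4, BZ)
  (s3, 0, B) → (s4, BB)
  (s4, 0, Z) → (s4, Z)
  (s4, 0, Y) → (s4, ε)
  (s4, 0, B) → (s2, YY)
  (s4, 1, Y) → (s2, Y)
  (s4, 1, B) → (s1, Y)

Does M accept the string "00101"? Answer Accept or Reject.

(s0, 00101, Z)
  read 0, top Z: go to s4, push YBZ → (s4, 0101, YBZ)
  read 0, top Y: go to s4, push ε → (s4, 101, BZ)
  read 1, top B: go to s1, push Y → (s1, 01, YZ)
  read 0, top Y: go to s4, push BY → (s4, 1, BYZ)
  read 1, top B: go to s1, push Y → (s1, ε, YYZ)
All input consumed; state s1 ∈ F.

Accept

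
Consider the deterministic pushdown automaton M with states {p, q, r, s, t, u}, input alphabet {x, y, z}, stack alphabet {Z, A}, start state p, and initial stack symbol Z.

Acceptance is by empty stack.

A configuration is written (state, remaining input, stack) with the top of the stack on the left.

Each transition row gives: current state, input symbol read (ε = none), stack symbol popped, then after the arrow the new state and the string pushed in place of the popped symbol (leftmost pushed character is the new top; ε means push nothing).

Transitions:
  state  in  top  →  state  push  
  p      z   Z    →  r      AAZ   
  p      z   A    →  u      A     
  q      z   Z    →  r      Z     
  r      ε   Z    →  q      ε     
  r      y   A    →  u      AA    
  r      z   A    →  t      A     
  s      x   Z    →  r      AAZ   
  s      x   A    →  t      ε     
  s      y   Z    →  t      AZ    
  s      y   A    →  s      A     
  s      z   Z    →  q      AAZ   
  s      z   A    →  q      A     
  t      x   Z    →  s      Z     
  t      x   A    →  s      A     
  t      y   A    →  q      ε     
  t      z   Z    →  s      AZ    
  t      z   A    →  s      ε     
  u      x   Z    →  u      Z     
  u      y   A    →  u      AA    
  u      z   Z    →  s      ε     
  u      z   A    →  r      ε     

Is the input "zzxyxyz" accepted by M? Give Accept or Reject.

(p, zzxyxyz, Z) ⊢ (r, zxyxyz, AAZ) ⊢ (t, xyxyz, AAZ) ⊢ (s, yxyz, AAZ) ⊢ (s, xyz, AAZ) ⊢ (t, yz, AZ) ⊢ (q, z, Z) ⊢ (r, ε, Z) ⊢ (q, ε, ε)
All input consumed and the stack is empty.

Accept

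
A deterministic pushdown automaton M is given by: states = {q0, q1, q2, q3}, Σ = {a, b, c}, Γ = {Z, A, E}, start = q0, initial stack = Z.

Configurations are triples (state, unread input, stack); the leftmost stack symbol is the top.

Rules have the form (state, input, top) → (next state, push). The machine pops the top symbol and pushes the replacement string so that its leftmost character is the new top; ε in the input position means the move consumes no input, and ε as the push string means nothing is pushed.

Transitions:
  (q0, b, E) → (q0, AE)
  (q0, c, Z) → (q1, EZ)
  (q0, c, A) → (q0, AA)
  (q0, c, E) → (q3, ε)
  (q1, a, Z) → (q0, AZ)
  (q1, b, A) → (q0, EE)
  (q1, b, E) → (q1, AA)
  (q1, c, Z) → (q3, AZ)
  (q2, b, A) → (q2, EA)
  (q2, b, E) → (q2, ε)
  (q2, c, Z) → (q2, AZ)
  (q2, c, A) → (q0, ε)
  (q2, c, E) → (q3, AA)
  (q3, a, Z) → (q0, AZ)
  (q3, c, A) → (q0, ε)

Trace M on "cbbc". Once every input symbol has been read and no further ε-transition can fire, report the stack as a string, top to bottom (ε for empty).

EAZ

(q0, cbbc, Z) ⊢ (q1, bbc, EZ) ⊢ (q1, bc, AAZ) ⊢ (q0, c, EEAZ) ⊢ (q3, ε, EAZ)
All input consumed in state q3 with stack EAZ.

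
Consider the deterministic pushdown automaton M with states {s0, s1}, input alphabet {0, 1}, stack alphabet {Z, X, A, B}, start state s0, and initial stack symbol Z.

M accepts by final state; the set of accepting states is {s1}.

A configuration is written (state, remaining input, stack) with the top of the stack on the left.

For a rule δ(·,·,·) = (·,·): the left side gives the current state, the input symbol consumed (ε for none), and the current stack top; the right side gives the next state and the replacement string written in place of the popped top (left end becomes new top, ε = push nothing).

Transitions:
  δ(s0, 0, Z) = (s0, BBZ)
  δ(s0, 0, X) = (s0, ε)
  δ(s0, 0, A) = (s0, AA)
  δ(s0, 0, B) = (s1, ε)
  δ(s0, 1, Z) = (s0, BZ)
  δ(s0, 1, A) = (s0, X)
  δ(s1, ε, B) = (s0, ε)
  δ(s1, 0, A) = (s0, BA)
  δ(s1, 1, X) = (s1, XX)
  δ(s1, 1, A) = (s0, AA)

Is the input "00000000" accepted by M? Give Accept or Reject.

(s0, 00000000, Z)
  read 0, top Z: go to s0, push BBZ → (s0, 0000000, BBZ)
  read 0, top B: go to s1, push ε → (s1, 000000, BZ)
  ε-move, top B: go to s0, push ε → (s0, 000000, Z)
  read 0, top Z: go to s0, push BBZ → (s0, 00000, BBZ)
  read 0, top B: go to s1, push ε → (s1, 0000, BZ)
  ε-move, top B: go to s0, push ε → (s0, 0000, Z)
  read 0, top Z: go to s0, push BBZ → (s0, 000, BBZ)
  read 0, top B: go to s1, push ε → (s1, 00, BZ)
  ε-move, top B: go to s0, push ε → (s0, 00, Z)
  read 0, top Z: go to s0, push BBZ → (s0, 0, BBZ)
  read 0, top B: go to s1, push ε → (s1, ε, BZ)
All input consumed; state s1 ∈ F.

Accept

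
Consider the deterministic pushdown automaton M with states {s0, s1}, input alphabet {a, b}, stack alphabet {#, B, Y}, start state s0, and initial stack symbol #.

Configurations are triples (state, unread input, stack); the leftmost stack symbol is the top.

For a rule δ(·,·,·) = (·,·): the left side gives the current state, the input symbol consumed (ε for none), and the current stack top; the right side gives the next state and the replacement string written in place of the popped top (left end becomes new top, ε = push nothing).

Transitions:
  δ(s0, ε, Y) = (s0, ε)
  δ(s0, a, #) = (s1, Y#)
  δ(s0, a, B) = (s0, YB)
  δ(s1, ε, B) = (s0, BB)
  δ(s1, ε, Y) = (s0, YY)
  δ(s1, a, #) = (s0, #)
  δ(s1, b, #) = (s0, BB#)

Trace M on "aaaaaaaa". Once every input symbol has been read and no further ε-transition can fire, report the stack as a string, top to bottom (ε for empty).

#

(s0, aaaaaaaa, #)
  read a, top #: go to s1, push Y# → (s1, aaaaaaa, Y#)
  ε-move, top Y: go to s0, push YY → (s0, aaaaaaa, YY#)
  ε-move, top Y: go to s0, push ε → (s0, aaaaaaa, Y#)
  ε-move, top Y: go to s0, push ε → (s0, aaaaaaa, #)
  read a, top #: go to s1, push Y# → (s1, aaaaaa, Y#)
  ε-move, top Y: go to s0, push YY → (s0, aaaaaa, YY#)
  ε-move, top Y: go to s0, push ε → (s0, aaaaaa, Y#)
  ε-move, top Y: go to s0, push ε → (s0, aaaaaa, #)
  read a, top #: go to s1, push Y# → (s1, aaaaa, Y#)
  ε-move, top Y: go to s0, push YY → (s0, aaaaa, YY#)
  ε-move, top Y: go to s0, push ε → (s0, aaaaa, Y#)
  ε-move, top Y: go to s0, push ε → (s0, aaaaa, #)
  read a, top #: go to s1, push Y# → (s1, aaaa, Y#)
  ε-move, top Y: go to s0, push YY → (s0, aaaa, YY#)
  ε-move, top Y: go to s0, push ε → (s0, aaaa, Y#)
  ε-move, top Y: go to s0, push ε → (s0, aaaa, #)
  read a, top #: go to s1, push Y# → (s1, aaa, Y#)
  ε-move, top Y: go to s0, push YY → (s0, aaa, YY#)
  ε-move, top Y: go to s0, push ε → (s0, aaa, Y#)
  ε-move, top Y: go to s0, push ε → (s0, aaa, #)
  read a, top #: go to s1, push Y# → (s1, aa, Y#)
  ε-move, top Y: go to s0, push YY → (s0, aa, YY#)
  ε-move, top Y: go to s0, push ε → (s0, aa, Y#)
  ε-move, top Y: go to s0, push ε → (s0, aa, #)
  read a, top #: go to s1, push Y# → (s1, a, Y#)
  ε-move, top Y: go to s0, push YY → (s0, a, YY#)
  ε-move, top Y: go to s0, push ε → (s0, a, Y#)
  ε-move, top Y: go to s0, push ε → (s0, a, #)
  read a, top #: go to s1, push Y# → (s1, ε, Y#)
  ε-move, top Y: go to s0, push YY → (s0, ε, YY#)
  ε-move, top Y: go to s0, push ε → (s0, ε, Y#)
  ε-move, top Y: go to s0, push ε → (s0, ε, #)
All input consumed in state s0 with stack #.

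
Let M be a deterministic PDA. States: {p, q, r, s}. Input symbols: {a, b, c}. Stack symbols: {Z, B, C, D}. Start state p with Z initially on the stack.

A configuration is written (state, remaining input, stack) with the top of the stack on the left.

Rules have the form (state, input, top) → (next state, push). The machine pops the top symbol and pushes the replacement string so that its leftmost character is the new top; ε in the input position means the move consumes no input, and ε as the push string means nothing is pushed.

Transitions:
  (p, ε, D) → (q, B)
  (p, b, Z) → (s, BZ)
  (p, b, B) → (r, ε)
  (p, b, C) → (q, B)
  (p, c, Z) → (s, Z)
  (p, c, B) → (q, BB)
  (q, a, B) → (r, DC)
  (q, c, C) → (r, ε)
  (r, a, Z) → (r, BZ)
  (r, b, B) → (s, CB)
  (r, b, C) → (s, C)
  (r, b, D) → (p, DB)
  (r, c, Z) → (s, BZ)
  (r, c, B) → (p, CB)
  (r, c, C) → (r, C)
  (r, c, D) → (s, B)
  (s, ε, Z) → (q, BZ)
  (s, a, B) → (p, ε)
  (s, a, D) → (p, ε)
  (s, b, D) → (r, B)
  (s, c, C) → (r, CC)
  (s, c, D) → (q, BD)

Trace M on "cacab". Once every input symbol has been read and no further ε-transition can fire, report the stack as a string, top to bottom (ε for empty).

BZ

(p, cacab, Z) ⊢ (s, acab, Z) ⊢ (q, acab, BZ) ⊢ (r, cab, DCZ) ⊢ (s, ab, BCZ) ⊢ (p, b, CZ) ⊢ (q, ε, BZ)
All input consumed in state q with stack BZ.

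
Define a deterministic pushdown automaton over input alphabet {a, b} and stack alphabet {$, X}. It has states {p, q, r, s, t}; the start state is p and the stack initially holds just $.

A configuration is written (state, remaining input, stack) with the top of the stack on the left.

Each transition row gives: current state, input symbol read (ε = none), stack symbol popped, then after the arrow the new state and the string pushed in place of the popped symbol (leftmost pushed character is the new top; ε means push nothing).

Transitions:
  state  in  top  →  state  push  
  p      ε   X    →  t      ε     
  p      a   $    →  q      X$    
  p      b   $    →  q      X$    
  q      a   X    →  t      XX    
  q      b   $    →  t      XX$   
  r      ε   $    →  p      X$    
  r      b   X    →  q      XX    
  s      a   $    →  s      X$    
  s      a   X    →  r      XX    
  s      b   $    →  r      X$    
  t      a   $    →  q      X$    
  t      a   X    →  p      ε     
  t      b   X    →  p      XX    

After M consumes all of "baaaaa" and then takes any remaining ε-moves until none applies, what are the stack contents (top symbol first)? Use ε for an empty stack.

$

(p, baaaaa, $)
  read b, top $: go to q, push X$ → (q, aaaaa, X$)
  read a, top X: go to t, push XX → (t, aaaa, XX$)
  read a, top X: go to p, push ε → (p, aaa, X$)
  ε-move, top X: go to t, push ε → (t, aaa, $)
  read a, top $: go to q, push X$ → (q, aa, X$)
  read a, top X: go to t, push XX → (t, a, XX$)
  read a, top X: go to p, push ε → (p, ε, X$)
  ε-move, top X: go to t, push ε → (t, ε, $)
All input consumed in state t with stack $.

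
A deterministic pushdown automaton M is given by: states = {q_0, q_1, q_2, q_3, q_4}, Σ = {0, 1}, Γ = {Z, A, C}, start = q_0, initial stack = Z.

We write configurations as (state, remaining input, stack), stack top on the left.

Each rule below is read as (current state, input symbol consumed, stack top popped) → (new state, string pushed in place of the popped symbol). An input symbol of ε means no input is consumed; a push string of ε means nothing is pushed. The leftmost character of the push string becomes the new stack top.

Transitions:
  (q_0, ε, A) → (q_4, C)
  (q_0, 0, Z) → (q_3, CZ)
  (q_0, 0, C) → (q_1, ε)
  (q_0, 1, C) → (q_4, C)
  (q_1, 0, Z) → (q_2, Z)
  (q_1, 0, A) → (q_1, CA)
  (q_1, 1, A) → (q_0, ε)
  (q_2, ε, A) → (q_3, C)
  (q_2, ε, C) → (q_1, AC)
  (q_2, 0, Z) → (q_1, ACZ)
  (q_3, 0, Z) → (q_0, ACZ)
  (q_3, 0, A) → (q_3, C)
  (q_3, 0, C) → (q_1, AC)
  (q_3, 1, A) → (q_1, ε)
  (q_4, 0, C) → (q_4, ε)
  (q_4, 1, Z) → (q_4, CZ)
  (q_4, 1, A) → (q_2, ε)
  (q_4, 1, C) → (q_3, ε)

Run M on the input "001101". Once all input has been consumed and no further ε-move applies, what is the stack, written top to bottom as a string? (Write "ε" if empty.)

CZ

(q_0, 001101, Z)
  read 0, top Z: go to q_3, push CZ → (q_3, 01101, CZ)
  read 0, top C: go to q_1, push AC → (q_1, 1101, ACZ)
  read 1, top A: go to q_0, push ε → (q_0, 101, CZ)
  read 1, top C: go to q_4, push C → (q_4, 01, CZ)
  read 0, top C: go to q_4, push ε → (q_4, 1, Z)
  read 1, top Z: go to q_4, push CZ → (q_4, ε, CZ)
All input consumed in state q_4 with stack CZ.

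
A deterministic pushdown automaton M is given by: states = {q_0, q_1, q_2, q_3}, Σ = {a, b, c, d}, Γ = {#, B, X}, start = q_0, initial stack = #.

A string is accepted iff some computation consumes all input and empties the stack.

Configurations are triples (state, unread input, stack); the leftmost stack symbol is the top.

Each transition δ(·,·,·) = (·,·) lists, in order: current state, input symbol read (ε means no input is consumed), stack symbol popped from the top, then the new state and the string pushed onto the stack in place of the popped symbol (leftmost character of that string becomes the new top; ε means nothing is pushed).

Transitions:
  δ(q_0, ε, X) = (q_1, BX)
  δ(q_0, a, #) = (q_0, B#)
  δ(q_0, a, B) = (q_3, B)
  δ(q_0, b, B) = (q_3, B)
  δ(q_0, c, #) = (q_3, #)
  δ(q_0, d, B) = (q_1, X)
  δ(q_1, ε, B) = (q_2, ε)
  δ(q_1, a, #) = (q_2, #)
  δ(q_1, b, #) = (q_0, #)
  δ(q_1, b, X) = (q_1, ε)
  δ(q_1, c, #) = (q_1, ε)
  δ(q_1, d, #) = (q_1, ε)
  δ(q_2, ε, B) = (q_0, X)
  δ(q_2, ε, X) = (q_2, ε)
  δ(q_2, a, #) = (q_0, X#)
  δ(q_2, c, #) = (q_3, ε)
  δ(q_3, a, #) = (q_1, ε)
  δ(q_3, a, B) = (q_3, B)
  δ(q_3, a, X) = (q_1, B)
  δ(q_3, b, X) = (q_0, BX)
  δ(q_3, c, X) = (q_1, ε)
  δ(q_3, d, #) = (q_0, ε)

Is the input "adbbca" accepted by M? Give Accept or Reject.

(q_0, adbbca, #) ⊢ (q_0, dbbca, B#) ⊢ (q_1, bbca, X#) ⊢ (q_1, bca, #) ⊢ (q_0, ca, #) ⊢ (q_3, a, #) ⊢ (q_1, ε, ε)
All input consumed and the stack is empty.

Accept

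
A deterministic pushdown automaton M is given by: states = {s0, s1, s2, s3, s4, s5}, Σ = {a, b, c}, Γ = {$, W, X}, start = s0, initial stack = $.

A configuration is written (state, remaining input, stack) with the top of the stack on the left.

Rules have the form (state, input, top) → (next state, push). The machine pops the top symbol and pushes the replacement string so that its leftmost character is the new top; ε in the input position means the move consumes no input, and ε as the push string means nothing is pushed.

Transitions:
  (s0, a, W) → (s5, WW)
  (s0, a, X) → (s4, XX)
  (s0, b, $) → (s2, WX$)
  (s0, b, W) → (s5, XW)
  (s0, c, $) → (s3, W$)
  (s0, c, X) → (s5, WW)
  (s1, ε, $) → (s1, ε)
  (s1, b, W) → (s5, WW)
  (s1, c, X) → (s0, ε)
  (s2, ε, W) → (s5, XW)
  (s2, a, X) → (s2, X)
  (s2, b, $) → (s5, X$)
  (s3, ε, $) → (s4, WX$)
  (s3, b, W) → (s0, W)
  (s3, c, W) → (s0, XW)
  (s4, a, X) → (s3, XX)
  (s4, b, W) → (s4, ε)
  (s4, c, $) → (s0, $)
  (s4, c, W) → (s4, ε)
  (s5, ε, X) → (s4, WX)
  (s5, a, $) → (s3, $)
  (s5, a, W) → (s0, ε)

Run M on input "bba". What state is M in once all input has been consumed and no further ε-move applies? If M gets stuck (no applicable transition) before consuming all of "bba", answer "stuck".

s3

(s0, bba, $) ⊢ (s2, ba, WX$) ⊢ (s5, ba, XWX$) ⊢ (s4, ba, WXWX$) ⊢ (s4, a, XWX$) ⊢ (s3, ε, XXWX$)
All input consumed; M is in state s3.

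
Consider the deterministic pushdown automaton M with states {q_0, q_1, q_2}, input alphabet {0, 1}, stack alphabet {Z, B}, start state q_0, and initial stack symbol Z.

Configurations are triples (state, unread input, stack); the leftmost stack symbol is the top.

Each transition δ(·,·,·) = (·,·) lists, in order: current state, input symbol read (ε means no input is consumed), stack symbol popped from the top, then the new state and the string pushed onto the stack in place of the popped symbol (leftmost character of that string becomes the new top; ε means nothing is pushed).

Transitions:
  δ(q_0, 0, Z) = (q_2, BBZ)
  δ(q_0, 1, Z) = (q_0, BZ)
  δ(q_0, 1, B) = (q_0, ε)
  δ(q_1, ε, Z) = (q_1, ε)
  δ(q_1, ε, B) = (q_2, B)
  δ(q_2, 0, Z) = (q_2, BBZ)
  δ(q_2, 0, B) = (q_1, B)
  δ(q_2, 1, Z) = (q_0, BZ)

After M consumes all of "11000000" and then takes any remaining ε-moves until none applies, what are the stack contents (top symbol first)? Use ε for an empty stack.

(q_0, 11000000, Z)
  read 1, top Z: go to q_0, push BZ → (q_0, 1000000, BZ)
  read 1, top B: go to q_0, push ε → (q_0, 000000, Z)
  read 0, top Z: go to q_2, push BBZ → (q_2, 00000, BBZ)
  read 0, top B: go to q_1, push B → (q_1, 0000, BBZ)
  ε-move, top B: go to q_2, push B → (q_2, 0000, BBZ)
  read 0, top B: go to q_1, push B → (q_1, 000, BBZ)
  ε-move, top B: go to q_2, push B → (q_2, 000, BBZ)
  read 0, top B: go to q_1, push B → (q_1, 00, BBZ)
  ε-move, top B: go to q_2, push B → (q_2, 00, BBZ)
  read 0, top B: go to q_1, push B → (q_1, 0, BBZ)
  ε-move, top B: go to q_2, push B → (q_2, 0, BBZ)
  read 0, top B: go to q_1, push B → (q_1, ε, BBZ)
  ε-move, top B: go to q_2, push B → (q_2, ε, BBZ)
All input consumed in state q_2 with stack BBZ.

BBZ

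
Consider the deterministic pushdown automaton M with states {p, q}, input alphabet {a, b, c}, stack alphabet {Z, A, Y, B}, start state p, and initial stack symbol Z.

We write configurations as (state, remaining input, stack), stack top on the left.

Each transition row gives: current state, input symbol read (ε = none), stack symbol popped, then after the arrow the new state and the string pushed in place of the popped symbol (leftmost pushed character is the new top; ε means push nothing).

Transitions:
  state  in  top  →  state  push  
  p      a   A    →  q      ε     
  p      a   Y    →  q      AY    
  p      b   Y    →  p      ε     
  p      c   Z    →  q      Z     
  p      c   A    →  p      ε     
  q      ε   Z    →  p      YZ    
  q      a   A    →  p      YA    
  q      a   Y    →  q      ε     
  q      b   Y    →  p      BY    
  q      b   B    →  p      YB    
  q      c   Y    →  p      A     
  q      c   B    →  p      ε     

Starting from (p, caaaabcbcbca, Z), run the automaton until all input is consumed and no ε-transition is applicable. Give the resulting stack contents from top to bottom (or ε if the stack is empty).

AYZ

(p, caaaabcbcbca, Z)
  read c, top Z: go to q, push Z → (q, aaaabcbcbca, Z)
  ε-move, top Z: go to p, push YZ → (p, aaaabcbcbca, YZ)
  read a, top Y: go to q, push AY → (q, aaabcbcbca, AYZ)
  read a, top A: go to p, push YA → (p, aabcbcbca, YAYZ)
  read a, top Y: go to q, push AY → (q, abcbcbca, AYAYZ)
  read a, top A: go to p, push YA → (p, bcbcbca, YAYAYZ)
  read b, top Y: go to p, push ε → (p, cbcbca, AYAYZ)
  read c, top A: go to p, push ε → (p, bcbca, YAYZ)
  read b, top Y: go to p, push ε → (p, cbca, AYZ)
  read c, top A: go to p, push ε → (p, bca, YZ)
  read b, top Y: go to p, push ε → (p, ca, Z)
  read c, top Z: go to q, push Z → (q, a, Z)
  ε-move, top Z: go to p, push YZ → (p, a, YZ)
  read a, top Y: go to q, push AY → (q, ε, AYZ)
All input consumed in state q with stack AYZ.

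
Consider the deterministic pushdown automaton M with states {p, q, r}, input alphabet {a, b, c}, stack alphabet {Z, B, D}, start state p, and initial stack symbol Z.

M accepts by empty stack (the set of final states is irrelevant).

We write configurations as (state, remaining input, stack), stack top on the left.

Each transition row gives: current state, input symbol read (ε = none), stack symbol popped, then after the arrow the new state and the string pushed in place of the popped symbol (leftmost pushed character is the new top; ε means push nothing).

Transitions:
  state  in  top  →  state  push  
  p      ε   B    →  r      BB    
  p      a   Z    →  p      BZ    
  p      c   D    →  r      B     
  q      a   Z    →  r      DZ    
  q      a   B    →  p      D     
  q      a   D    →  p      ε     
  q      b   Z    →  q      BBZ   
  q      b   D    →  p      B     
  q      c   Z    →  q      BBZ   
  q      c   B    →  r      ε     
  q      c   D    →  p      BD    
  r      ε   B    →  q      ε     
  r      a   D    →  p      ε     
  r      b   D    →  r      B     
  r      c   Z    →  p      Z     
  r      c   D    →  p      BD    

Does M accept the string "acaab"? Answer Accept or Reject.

Reject

(p, acaab, Z)
  read a, top Z: go to p, push BZ → (p, caab, BZ)
  ε-move, top B: go to r, push BB → (r, caab, BBZ)
  ε-move, top B: go to q, push ε → (q, caab, BZ)
  read c, top B: go to r, push ε → (r, aab, Z)
No transition applies at (r, aab, Z); input not fully consumed.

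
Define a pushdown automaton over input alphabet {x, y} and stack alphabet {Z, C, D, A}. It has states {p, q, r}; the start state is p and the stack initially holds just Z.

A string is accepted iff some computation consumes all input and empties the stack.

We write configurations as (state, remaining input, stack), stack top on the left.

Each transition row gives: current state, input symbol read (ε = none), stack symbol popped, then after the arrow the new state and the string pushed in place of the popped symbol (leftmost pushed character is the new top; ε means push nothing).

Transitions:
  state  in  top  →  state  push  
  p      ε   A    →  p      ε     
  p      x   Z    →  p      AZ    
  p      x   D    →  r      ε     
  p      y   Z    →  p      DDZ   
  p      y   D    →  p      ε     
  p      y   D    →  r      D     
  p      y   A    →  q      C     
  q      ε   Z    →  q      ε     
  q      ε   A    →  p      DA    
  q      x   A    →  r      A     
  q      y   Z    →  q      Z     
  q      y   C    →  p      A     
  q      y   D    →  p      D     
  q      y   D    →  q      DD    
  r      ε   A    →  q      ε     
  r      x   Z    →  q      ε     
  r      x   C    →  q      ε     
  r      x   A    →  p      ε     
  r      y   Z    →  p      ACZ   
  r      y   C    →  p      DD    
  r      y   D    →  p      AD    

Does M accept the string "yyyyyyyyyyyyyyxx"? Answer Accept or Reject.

One accepting computation: (p, yyyyyyyyyyyyyyxx, Z) ⊢ (p, yyyyyyyyyyyyyxx, DDZ) ⊢ (p, yyyyyyyyyyyyxx, DZ) ⊢ (p, yyyyyyyyyyyxx, Z) ⊢ (p, yyyyyyyyyyxx, DDZ) ⊢ (p, yyyyyyyyyxx, DZ) ⊢ (p, yyyyyyyyxx, Z) ⊢ (p, yyyyyyyxx, DDZ) ⊢ (p, yyyyyyxx, DZ) ⊢ (p, yyyyyxx, Z) ⊢ (p, yyyyxx, DDZ) ⊢ (p, yyyxx, DZ) ⊢ (p, yyxx, Z) ⊢ (p, yxx, DDZ) ⊢ (p, xx, DZ) ⊢ (r, x, Z) ⊢ (q, ε, ε)
All input consumed and the stack is empty.

Accept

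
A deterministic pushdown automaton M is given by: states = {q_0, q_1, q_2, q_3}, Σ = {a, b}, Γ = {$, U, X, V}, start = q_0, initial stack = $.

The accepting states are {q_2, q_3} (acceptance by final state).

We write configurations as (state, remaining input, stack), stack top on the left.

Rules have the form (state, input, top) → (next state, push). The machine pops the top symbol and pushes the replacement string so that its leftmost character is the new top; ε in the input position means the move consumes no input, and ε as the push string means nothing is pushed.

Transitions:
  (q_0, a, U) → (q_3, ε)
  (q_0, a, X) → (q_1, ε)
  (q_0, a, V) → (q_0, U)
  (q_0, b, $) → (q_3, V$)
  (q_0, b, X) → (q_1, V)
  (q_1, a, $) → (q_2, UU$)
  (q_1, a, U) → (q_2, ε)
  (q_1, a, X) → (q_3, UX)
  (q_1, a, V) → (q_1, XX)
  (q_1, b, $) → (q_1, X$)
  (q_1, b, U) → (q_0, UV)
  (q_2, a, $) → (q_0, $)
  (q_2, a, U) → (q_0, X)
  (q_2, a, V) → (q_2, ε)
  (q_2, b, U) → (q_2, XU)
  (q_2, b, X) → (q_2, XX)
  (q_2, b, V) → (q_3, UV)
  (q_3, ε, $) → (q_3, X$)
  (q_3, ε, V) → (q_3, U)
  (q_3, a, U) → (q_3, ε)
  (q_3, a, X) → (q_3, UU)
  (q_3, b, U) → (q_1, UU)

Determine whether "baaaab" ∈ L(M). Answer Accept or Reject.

Reject

(q_0, baaaab, $) ⊢ (q_3, aaaab, V$) ⊢ (q_3, aaaab, U$) ⊢ (q_3, aaab, $) ⊢ (q_3, aaab, X$) ⊢ (q_3, aab, UU$) ⊢ (q_3, ab, U$) ⊢ (q_3, b, $) ⊢ (q_3, b, X$)
No transition applies at (q_3, b, X$); input not fully consumed.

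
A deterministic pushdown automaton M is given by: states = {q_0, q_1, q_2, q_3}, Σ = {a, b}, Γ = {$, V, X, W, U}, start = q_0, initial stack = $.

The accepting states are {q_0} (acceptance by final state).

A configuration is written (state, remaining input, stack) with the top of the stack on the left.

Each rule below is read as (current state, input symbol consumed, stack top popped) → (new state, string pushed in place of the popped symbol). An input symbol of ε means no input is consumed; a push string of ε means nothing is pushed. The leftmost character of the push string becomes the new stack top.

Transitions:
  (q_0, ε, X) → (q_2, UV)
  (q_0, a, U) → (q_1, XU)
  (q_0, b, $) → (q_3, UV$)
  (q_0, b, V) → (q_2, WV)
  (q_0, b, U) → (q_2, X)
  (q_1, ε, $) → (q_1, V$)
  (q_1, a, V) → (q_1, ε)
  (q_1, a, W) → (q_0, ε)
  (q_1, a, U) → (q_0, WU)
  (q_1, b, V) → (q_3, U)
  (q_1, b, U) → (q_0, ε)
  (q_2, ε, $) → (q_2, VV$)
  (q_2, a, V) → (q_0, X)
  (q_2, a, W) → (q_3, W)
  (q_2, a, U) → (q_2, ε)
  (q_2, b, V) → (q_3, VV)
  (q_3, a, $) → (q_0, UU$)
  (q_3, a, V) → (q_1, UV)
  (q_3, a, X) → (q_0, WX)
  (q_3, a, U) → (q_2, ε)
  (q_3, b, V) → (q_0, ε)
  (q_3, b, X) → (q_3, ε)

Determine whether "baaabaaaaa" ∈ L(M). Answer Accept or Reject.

Reject

(q_0, baaabaaaaa, $)
  read b, top $: go to q_3, push UV$ → (q_3, aaabaaaaa, UV$)
  read a, top U: go to q_2, push ε → (q_2, aabaaaaa, V$)
  read a, top V: go to q_0, push X → (q_0, abaaaaa, X$)
  ε-move, top X: go to q_2, push UV → (q_2, abaaaaa, UV$)
  read a, top U: go to q_2, push ε → (q_2, baaaaa, V$)
  read b, top V: go to q_3, push VV → (q_3, aaaaa, VV$)
  read a, top V: go to q_1, push UV → (q_1, aaaa, UVV$)
  read a, top U: go to q_0, push WU → (q_0, aaa, WUVV$)
No transition applies at (q_0, aaa, WUVV$); input not fully consumed.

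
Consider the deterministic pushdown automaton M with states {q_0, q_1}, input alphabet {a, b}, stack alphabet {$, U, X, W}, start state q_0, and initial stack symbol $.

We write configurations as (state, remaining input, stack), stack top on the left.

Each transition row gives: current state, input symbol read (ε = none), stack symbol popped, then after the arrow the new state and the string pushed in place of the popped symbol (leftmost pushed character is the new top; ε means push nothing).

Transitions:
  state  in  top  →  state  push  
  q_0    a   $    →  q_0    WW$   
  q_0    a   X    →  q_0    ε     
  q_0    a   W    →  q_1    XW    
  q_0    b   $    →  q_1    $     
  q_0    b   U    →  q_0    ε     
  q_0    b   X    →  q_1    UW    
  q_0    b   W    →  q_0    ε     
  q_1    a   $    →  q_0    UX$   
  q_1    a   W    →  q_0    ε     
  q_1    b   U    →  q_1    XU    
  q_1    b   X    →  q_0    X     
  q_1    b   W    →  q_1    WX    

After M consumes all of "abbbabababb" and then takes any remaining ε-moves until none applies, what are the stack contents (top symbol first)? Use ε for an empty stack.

UW$

(q_0, abbbabababb, $)
  read a, top $: go to q_0, push WW$ → (q_0, bbbabababb, WW$)
  read b, top W: go to q_0, push ε → (q_0, bbabababb, W$)
  read b, top W: go to q_0, push ε → (q_0, babababb, $)
  read b, top $: go to q_1, push $ → (q_1, abababb, $)
  read a, top $: go to q_0, push UX$ → (q_0, bababb, UX$)
  read b, top U: go to q_0, push ε → (q_0, ababb, X$)
  read a, top X: go to q_0, push ε → (q_0, babb, $)
  read b, top $: go to q_1, push $ → (q_1, abb, $)
  read a, top $: go to q_0, push UX$ → (q_0, bb, UX$)
  read b, top U: go to q_0, push ε → (q_0, b, X$)
  read b, top X: go to q_1, push UW → (q_1, ε, UW$)
All input consumed in state q_1 with stack UW$.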